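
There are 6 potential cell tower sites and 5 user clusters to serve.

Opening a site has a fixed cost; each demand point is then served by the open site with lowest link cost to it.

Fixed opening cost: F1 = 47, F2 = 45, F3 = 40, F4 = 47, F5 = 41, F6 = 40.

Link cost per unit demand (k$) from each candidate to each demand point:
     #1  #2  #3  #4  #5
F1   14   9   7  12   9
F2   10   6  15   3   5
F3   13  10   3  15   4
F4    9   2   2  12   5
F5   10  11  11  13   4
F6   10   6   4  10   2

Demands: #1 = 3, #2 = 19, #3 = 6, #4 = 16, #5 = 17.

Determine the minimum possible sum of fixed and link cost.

291

Open {F2, F4, F6}: assign each demand point to its cheapest open site.
  #1→F4 3×9=27, #2→F4 19×2=38, #3→F4 6×2=12, #4→F2 16×3=48, #5→F6 17×2=34
  link cost 159, fixed 132 → total 291.
Compare {F2, F4}: link cost 210 + fixed 92 = 302.
Compare {F2, F3, F4}: link cost 193 + fixed 132 = 325.
Compare {F2, F4, F5}: link cost 193 + fixed 133 = 326.
All other subsets cost ≥ 302. Minimum total cost: 291.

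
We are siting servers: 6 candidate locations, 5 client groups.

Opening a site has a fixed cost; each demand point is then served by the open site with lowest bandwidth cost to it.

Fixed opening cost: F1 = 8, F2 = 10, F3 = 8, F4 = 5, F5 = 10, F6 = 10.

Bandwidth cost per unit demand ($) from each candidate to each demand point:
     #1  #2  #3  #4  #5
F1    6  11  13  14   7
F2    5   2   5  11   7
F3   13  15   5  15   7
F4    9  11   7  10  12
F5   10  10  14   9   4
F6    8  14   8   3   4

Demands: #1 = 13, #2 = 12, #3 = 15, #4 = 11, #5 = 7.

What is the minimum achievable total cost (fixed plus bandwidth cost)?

Open {F2, F6}: assign each demand point to its cheapest open site.
  #1→F2 13×5=65, #2→F2 12×2=24, #3→F2 15×5=75, #4→F6 11×3=33, #5→F6 7×4=28
  bandwidth cost 225, fixed 20 → total 245.
Compare {F2, F4, F6}: bandwidth cost 225 + fixed 25 = 250.
Compare {F1, F2, F6}: bandwidth cost 225 + fixed 28 = 253.
Compare {F2, F3, F6}: bandwidth cost 225 + fixed 28 = 253.
All other subsets cost ≥ 250. Minimum total cost: 245.

245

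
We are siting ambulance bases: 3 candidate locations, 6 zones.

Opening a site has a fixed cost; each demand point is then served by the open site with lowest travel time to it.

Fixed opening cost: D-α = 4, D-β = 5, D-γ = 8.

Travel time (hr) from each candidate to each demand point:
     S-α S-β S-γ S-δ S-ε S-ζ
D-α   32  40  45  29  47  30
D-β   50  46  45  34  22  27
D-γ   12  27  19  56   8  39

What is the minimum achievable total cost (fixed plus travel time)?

137

Open {D-α, D-γ}: assign each demand point to its cheapest open site.
  S-α→D-γ 12, S-β→D-γ 27, S-γ→D-γ 19, S-δ→D-α 29, S-ε→D-γ 8, S-ζ→D-α 30
  travel time 125, fixed 12 → total 137.
Compare {D-α, D-β, D-γ}: travel time 122 + fixed 17 = 139.
Compare {D-β, D-γ}: travel time 127 + fixed 13 = 140.
Compare {D-γ}: travel time 161 + fixed 8 = 169.
All other subsets cost ≥ 139. Minimum total cost: 137.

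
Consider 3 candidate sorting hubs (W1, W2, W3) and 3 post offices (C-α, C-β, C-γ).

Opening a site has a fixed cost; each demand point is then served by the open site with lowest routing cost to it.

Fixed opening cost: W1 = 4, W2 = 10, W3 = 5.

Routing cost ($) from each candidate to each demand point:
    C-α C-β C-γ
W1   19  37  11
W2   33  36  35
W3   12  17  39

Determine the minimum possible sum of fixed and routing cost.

Open {W1, W3}: assign each demand point to its cheapest open site.
  C-α→W3 12, C-β→W3 17, C-γ→W1 11
  routing cost 40, fixed 9 → total 49.
Compare {W1, W2, W3}: routing cost 40 + fixed 19 = 59.
Compare {W1}: routing cost 67 + fixed 4 = 71.
Compare {W3}: routing cost 68 + fixed 5 = 73.
All other subsets cost ≥ 59. Minimum total cost: 49.

49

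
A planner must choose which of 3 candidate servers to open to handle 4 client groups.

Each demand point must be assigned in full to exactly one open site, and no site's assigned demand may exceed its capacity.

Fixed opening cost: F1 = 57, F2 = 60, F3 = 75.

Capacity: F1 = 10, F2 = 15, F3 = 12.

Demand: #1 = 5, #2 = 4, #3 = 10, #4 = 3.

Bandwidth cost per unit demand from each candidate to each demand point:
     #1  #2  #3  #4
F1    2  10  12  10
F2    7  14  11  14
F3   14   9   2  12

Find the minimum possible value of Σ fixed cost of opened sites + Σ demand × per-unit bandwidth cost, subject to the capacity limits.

288

Open {F2, F3}; cheapest assignment that respects the capacities:
  F2 (cap 15, load 12): #1, #2, #4 — cost 5×7 + 4×14 + 3×14 = 133
  F3 (cap 12, load 10): #3 — cost 10×2 = 20
  Shipping 153, fixed 135 → total 288.
  Any other capacity-feasible assignment to {F2, F3} ships for at least 153.
Compare {F1, F2, F3}: its best feasible assignment gives total 304.
Compare {F1, F2}: its best feasible assignment gives total 319.
Every other set of open sites that can feasibly serve all demand totals ≥ 304 even under its best assignment. Minimum: 288.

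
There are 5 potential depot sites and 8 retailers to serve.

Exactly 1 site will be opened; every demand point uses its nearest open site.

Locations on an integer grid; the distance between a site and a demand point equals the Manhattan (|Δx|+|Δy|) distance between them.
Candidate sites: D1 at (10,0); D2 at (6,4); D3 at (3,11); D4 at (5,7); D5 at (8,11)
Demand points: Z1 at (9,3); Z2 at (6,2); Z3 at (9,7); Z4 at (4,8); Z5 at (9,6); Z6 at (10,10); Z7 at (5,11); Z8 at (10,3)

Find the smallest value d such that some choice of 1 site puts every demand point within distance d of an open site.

9

Open {D4}.
  Farthest demand point is Z8 at distance 9 (to D4); all others are ≤ 9.
With {D2} the worst case is 10.
With {D5} the worst case is 11.
No size-1 selection achieves below 9.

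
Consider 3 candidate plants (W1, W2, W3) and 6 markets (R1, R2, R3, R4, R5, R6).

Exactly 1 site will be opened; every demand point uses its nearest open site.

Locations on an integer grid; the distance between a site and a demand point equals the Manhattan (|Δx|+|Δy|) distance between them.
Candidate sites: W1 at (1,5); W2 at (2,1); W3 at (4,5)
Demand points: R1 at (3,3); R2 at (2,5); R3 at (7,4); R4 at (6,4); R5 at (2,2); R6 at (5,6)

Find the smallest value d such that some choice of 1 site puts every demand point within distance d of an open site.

5

Open {W3}.
  Farthest demand point is R5 at distance 5 (to W3); all others are ≤ 5.
With {W1} the worst case is 7.
With {W2} the worst case is 8.
No size-1 selection achieves below 5.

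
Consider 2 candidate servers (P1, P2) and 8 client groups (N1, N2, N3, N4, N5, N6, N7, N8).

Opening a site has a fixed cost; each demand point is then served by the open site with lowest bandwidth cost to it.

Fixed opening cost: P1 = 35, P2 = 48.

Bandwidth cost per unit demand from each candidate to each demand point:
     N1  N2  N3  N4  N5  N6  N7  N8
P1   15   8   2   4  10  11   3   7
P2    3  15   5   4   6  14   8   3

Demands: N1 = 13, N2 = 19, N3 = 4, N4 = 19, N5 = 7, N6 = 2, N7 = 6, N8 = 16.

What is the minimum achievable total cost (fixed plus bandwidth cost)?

Open {P1, P2}: assign each demand point to its cheapest open site.
  N1→P2 13×3=39, N2→P1 19×8=152, N3→P1 4×2=8, N4→P1 19×4=76, N5→P2 7×6=42, N6→P1 2×11=22, N7→P1 6×3=18, N8→P2 16×3=48
  bandwidth cost 405, fixed 83 → total 488.
Compare {P2}: bandwidth cost 586 + fixed 48 = 634.
Compare {P1}: bandwidth cost 653 + fixed 35 = 688.

488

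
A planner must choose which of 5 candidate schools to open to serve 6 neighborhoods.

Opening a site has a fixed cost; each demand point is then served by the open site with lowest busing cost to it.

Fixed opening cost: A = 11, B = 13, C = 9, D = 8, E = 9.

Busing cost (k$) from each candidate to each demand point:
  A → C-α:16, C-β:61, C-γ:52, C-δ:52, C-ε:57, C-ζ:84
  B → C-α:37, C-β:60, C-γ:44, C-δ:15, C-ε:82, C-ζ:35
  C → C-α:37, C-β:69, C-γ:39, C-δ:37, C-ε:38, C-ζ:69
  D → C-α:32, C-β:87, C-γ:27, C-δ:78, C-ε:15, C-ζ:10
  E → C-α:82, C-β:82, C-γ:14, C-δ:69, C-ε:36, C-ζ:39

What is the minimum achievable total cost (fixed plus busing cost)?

171

Open {A, B, D, E}: assign each demand point to its cheapest open site.
  C-α→A 16, C-β→B 60, C-γ→E 14, C-δ→B 15, C-ε→D 15, C-ζ→D 10
  busing cost 130, fixed 41 → total 171.
Compare {A, B, D}: busing cost 143 + fixed 32 = 175.
Compare {B, D, E}: busing cost 146 + fixed 30 = 176.
Compare {B, D}: busing cost 159 + fixed 21 = 180.
All other subsets cost ≥ 175. Minimum total cost: 171.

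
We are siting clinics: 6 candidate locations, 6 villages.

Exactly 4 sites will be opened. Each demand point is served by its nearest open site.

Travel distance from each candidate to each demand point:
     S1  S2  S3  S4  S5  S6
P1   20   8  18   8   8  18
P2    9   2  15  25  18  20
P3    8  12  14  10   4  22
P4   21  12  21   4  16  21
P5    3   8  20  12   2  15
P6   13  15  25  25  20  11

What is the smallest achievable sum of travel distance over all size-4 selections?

37

Open {P2, P4, P5, P6}.
  S1→P5 3, S2→P2 2, S3→P2 15, S4→P4 4, S5→P5 2, S6→P6 11  ⇒ total 37.
Compare {P2, P3, P4, P5}: total 40.
Compare {P1, P2, P4, P5}: total 41.
No size-4 selection does better; minimum is 37.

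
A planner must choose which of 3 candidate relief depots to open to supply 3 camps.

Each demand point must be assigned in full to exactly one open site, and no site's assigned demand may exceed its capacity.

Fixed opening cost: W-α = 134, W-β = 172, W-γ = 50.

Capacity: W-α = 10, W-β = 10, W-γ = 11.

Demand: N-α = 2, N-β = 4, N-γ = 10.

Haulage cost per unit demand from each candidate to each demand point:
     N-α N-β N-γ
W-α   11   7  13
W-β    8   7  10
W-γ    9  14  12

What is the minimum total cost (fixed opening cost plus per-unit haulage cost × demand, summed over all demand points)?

354

Open {W-α, W-γ}; cheapest assignment that respects the capacities:
  W-α (cap 10, load 6): N-α, N-β — cost 2×11 + 4×7 = 50
  W-γ (cap 11, load 10): N-γ — cost 10×12 = 120
  Shipping 170, fixed 184 → total 354.
  Any other capacity-feasible assignment to {W-α, W-γ} ships for at least 170.
Compare {W-β, W-γ}: its best feasible assignment gives total 386.
Compare {W-α, W-β}: its best feasible assignment gives total 456.
Every other set of open sites that can feasibly serve all demand totals ≥ 386 even under its best assignment. Minimum: 354.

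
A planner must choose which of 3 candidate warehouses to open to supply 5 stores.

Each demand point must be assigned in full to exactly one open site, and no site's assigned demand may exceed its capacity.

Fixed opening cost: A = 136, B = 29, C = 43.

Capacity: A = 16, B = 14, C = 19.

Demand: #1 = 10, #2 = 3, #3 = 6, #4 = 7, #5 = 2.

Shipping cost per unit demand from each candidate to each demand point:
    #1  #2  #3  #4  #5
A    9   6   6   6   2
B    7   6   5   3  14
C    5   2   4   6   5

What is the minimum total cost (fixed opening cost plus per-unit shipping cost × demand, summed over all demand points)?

Open {B, C}; cheapest assignment that respects the capacities:
  B (cap 14, load 13): #3, #4 — cost 6×5 + 7×3 = 51
  C (cap 19, load 15): #1, #2, #5 — cost 10×5 + 3×2 + 2×5 = 66
  Shipping 117, fixed 72 → total 189.
  Any other capacity-feasible assignment to {B, C} ships for at least 117.
Compare {A, C}: its best feasible assignment gives total 305.
Compare {A, B, C}: its best feasible assignment gives total 313.
Every other set of open sites that can feasibly serve all demand totals ≥ 305 even under its best assignment. Minimum: 189.

189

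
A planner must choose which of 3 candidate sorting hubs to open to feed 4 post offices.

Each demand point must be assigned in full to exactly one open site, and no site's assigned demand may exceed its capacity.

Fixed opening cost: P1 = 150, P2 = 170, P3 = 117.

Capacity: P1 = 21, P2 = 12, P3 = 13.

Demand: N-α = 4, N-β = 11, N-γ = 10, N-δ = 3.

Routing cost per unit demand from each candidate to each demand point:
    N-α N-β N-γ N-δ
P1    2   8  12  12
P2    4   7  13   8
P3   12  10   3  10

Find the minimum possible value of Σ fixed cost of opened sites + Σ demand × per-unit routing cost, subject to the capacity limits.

Open {P1, P3}; cheapest assignment that respects the capacities:
  P1 (cap 21, load 15): N-α, N-β — cost 4×2 + 11×8 = 96
  P3 (cap 13, load 13): N-γ, N-δ — cost 10×3 + 3×10 = 60
  Shipping 156, fixed 267 → total 423.
  Any other capacity-feasible assignment to {P1, P3} ships for at least 156.
Compare {P1, P2}: its best feasible assignment gives total 561.
Compare {P1, P2, P3}: its best feasible assignment gives total 582.
Every other set of open sites that can feasibly serve all demand totals ≥ 561 even under its best assignment. Minimum: 423.

423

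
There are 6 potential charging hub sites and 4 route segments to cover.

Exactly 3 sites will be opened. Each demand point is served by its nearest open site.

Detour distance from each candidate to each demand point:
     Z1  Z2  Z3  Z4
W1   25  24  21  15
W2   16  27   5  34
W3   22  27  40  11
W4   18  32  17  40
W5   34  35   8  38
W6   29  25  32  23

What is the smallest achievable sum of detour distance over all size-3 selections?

Open {W1, W2, W3}.
  Z1→W2 16, Z2→W1 24, Z3→W2 5, Z4→W3 11  ⇒ total 56.
Compare {W2, W3, W6}: total 57.
Compare {W2, W3, W4}: total 59.
No size-3 selection does better; minimum is 56.

56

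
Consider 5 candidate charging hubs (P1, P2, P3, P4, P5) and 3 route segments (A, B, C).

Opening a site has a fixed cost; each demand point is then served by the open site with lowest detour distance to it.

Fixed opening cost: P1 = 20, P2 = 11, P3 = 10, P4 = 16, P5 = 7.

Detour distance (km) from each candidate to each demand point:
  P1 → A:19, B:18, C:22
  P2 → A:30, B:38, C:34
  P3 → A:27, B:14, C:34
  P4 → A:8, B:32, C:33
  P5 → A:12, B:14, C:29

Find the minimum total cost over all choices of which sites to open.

Open {P5}: assign each demand point to its cheapest open site.
  A→P5 12, B→P5 14, C→P5 29
  detour distance 55, fixed 7 → total 62.
Compare {P3, P5}: detour distance 55 + fixed 17 = 72.
Compare {P2, P5}: detour distance 55 + fixed 18 = 73.
Compare {P4, P5}: detour distance 51 + fixed 23 = 74.
All other subsets cost ≥ 72. Minimum total cost: 62.

62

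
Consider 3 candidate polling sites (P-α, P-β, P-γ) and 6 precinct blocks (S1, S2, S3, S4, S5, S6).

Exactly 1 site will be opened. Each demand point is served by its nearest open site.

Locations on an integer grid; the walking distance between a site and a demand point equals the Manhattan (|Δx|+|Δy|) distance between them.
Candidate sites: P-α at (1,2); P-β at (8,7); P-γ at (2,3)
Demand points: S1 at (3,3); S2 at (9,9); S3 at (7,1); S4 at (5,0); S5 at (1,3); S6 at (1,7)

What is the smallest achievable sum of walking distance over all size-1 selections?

Open {P-γ}.
  S1→P-γ 1, S2→P-γ 13, S3→P-γ 7, S4→P-γ 6, S5→P-γ 1, S6→P-γ 5  ⇒ total 33.
Compare {P-α}: total 37.
Compare {P-β}: total 47.

33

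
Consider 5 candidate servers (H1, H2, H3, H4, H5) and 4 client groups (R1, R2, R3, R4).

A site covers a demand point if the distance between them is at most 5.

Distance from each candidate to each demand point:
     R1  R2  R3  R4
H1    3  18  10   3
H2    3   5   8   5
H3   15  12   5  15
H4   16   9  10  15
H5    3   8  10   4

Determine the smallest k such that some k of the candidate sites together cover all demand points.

Coverage sets (demand points within 5 of each site):
  H1: {R1, R4}
  H2: {R1, R2, R4}
  H3: {R3}
  H4: {}
  H5: {R1, R4}
No single site covers all 4 demand points.
But {H2, H3} covers everything, so the minimum is 2.

2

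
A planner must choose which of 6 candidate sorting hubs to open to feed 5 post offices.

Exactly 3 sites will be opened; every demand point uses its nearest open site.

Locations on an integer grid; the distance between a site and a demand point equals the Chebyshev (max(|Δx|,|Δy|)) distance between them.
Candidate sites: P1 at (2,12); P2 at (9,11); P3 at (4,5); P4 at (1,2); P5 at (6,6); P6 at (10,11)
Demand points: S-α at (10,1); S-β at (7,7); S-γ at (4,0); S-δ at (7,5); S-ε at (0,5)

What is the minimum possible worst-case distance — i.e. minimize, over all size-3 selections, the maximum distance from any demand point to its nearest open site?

5

Open {P1, P3, P5}.
  Farthest demand point is S-α at distance 5 (to P5); all others are ≤ 5.
With {P1, P4, P5} the worst case is 5.
With {P2, P3, P5} the worst case is 5.
No size-3 selection achieves below 5.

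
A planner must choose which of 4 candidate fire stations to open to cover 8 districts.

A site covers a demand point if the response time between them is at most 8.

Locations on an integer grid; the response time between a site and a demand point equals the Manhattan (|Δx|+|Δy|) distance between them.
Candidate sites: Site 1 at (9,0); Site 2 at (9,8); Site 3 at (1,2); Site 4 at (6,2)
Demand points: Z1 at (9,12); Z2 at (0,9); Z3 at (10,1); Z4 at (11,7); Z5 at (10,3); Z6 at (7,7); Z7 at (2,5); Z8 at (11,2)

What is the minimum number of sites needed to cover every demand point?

2

Coverage sets (demand points within 8 of each site):
  Site 1: {Z3, Z5, Z8}
  Site 2: {Z1, Z3, Z4, Z5, Z6, Z8}
  Site 3: {Z2, Z7}
  Site 4: {Z3, Z5, Z6, Z7, Z8}
No single site covers all 8 demand points.
But {Site 2, Site 3} covers everything, so the minimum is 2.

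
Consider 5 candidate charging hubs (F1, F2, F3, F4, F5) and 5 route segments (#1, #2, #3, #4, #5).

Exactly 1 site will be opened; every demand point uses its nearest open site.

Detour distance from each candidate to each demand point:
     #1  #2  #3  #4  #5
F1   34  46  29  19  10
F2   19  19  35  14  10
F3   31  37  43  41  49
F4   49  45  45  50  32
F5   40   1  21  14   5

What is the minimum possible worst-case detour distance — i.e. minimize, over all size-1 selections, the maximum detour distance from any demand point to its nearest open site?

Open {F2}.
  Farthest demand point is #3 at detour distance 35 (to F2); all others are ≤ 35.
With {F5} the worst case is 40.
With {F1} the worst case is 46.
No size-1 selection achieves below 35.

35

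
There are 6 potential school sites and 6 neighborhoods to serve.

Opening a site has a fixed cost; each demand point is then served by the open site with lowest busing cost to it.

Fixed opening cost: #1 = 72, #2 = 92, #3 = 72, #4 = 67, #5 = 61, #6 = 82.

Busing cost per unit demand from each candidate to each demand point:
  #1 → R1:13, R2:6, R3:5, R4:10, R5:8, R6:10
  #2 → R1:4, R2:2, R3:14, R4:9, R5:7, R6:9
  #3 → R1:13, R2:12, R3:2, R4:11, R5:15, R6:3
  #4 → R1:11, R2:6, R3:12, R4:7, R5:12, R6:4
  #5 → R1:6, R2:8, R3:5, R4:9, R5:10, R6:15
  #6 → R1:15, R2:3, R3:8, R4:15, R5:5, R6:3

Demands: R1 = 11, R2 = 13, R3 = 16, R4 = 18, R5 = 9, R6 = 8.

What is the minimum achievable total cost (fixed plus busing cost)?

515

Open {#2, #3}: assign each demand point to its cheapest open site.
  R1→#2 11×4=44, R2→#2 13×2=26, R3→#3 16×2=32, R4→#2 18×9=162, R5→#2 9×7=63, R6→#3 8×3=24
  busing cost 351, fixed 164 → total 515.
Compare {#2, #3, #4}: busing cost 315 + fixed 231 = 546.
Compare {#5, #6}: busing cost 416 + fixed 143 = 559.
Compare {#2, #3, #5}: busing cost 351 + fixed 225 = 576.
All other subsets cost ≥ 546. Minimum total cost: 515.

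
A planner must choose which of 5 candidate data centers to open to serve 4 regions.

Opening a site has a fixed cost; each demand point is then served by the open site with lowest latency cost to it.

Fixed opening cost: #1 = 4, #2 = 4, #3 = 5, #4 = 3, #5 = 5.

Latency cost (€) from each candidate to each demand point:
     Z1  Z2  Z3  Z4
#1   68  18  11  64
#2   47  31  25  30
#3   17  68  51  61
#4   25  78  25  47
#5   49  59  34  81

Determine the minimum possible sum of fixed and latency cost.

89

Open {#1, #2, #3}: assign each demand point to its cheapest open site.
  Z1→#3 17, Z2→#1 18, Z3→#1 11, Z4→#2 30
  latency cost 76, fixed 13 → total 89.
Compare {#1, #2, #3, #4}: latency cost 76 + fixed 16 = 92.
Compare {#1, #2, #3, #5}: latency cost 76 + fixed 18 = 94.
Compare {#1, #2, #4}: latency cost 84 + fixed 11 = 95.
All other subsets cost ≥ 92. Minimum total cost: 89.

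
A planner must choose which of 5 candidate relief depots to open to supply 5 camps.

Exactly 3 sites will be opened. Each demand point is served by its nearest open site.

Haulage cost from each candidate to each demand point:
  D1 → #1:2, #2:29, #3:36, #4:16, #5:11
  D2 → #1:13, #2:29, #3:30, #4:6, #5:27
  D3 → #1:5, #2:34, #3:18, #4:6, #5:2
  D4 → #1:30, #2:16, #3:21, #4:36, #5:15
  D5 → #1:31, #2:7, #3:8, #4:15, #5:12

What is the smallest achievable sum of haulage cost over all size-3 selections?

Open {D1, D3, D5}.
  #1→D1 2, #2→D5 7, #3→D5 8, #4→D3 6, #5→D3 2  ⇒ total 25.
Compare {D2, D3, D5}: total 28.
Compare {D3, D4, D5}: total 28.
No size-3 selection does better; minimum is 25.

25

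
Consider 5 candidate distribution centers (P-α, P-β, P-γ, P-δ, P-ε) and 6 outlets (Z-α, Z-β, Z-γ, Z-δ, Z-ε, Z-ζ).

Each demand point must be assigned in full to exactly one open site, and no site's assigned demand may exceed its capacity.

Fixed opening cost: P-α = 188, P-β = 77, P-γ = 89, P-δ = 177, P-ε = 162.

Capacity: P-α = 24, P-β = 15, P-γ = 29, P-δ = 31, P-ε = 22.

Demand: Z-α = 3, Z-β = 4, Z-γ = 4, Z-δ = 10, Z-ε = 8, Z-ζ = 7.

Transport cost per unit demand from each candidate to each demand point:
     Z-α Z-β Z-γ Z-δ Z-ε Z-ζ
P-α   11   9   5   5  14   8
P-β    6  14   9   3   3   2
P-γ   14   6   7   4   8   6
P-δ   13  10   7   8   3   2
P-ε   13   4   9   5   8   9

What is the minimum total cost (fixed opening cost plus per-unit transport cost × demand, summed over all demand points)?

338

Open {P-β, P-γ}; cheapest assignment that respects the capacities:
  P-β (cap 15, load 15): Z-ε, Z-ζ — cost 8×3 + 7×2 = 38
  P-γ (cap 29, load 21): Z-α, Z-β, Z-γ, Z-δ — cost 3×14 + 4×6 + 4×7 + 10×4 = 134
  Shipping 172, fixed 166 → total 338.
  Any other capacity-feasible assignment to {P-β, P-γ} ships for at least 172.
Compare {P-β, P-δ}: its best feasible assignment gives total 408.
Compare {P-β, P-ε}: its best feasible assignment gives total 418.
Every other set of open sites that can feasibly serve all demand totals ≥ 408 even under its best assignment. Minimum: 338.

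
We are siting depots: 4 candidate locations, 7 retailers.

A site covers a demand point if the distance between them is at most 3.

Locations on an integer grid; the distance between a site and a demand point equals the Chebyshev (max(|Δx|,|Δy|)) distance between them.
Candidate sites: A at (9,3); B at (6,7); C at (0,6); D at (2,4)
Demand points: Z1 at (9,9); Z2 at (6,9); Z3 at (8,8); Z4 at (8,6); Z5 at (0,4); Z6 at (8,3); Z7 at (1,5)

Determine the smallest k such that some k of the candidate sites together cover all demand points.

Coverage sets (demand points within 3 of each site):
  A: {Z4, Z6}
  B: {Z1, Z2, Z3, Z4}
  C: {Z5, Z7}
  D: {Z5, Z7}
No 2 sites suffice: every size-2 union leaves at least one demand point uncovered.
But {A, B, C} covers everything, so the minimum is 3.

3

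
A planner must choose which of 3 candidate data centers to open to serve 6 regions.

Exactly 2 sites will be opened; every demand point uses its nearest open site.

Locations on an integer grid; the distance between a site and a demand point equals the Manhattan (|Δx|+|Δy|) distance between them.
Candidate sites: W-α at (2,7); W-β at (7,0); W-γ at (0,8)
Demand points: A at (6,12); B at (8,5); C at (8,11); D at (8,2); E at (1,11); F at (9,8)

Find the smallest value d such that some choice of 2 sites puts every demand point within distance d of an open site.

10

Open {W-α, W-β}.
  Farthest demand point is C at distance 10 (to W-α); all others are ≤ 10.
With {W-α, W-γ} the worst case is 11.
With {W-β, W-γ} the worst case is 11.
No size-2 selection achieves below 10.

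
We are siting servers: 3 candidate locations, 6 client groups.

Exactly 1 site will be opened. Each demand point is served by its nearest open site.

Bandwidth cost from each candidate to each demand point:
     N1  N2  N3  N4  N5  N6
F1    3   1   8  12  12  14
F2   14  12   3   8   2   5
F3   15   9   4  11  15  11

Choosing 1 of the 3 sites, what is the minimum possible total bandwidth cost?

44

Open {F2}.
  N1→F2 14, N2→F2 12, N3→F2 3, N4→F2 8, N5→F2 2, N6→F2 5  ⇒ total 44.
Compare {F1}: total 50.
Compare {F3}: total 65.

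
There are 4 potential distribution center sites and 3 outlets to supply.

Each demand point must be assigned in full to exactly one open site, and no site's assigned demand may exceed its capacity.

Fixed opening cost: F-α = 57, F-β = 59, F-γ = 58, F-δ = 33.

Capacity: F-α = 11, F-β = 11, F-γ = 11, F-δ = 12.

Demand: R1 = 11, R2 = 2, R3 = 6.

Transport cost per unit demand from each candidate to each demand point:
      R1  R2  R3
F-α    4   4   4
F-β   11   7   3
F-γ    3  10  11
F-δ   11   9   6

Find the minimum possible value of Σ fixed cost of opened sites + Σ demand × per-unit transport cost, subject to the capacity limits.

Open {F-γ, F-δ}; cheapest assignment that respects the capacities:
  F-γ (cap 11, load 11): R1 — cost 11×3 = 33
  F-δ (cap 12, load 8): R2, R3 — cost 2×9 + 6×6 = 54
  Shipping 87, fixed 91 → total 178.
  Any other capacity-feasible assignment to {F-γ, F-δ} ships for at least 87.
Compare {F-α, F-γ}: its best feasible assignment gives total 180.
Compare {F-β, F-γ}: its best feasible assignment gives total 182.
Every other set of open sites that can feasibly serve all demand totals ≥ 180 even under its best assignment. Minimum: 178.

178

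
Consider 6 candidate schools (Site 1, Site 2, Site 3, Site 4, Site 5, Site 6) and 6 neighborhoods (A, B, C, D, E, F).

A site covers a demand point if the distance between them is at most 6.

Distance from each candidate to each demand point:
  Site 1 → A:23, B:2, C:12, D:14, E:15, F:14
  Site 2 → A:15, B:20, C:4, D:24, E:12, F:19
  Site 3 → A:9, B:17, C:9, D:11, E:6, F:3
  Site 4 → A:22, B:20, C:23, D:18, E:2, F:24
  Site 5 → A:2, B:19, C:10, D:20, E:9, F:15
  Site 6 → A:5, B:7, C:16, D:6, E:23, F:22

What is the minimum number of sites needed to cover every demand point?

4

Coverage sets (demand points within 6 of each site):
  Site 1: {B}
  Site 2: {C}
  Site 3: {E, F}
  Site 4: {E}
  Site 5: {A}
  Site 6: {A, D}
No 3 sites suffice: every size-3 union leaves at least one demand point uncovered.
But {Site 1, Site 2, Site 3, Site 6} covers everything, so the minimum is 4.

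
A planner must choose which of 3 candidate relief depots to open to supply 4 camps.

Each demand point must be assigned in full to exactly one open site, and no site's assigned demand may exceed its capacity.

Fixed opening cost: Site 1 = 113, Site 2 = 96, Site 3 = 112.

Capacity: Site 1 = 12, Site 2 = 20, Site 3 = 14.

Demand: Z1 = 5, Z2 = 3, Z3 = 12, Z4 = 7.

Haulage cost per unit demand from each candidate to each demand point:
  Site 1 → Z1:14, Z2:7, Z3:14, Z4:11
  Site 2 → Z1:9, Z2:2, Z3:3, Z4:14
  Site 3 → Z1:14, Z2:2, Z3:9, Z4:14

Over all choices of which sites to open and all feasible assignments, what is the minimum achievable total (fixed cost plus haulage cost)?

Open {Site 1, Site 2}; cheapest assignment that respects the capacities:
  Site 1 (cap 12, load 7): Z4 — cost 7×11 = 77
  Site 2 (cap 20, load 20): Z1, Z2, Z3 — cost 5×9 + 3×2 + 12×3 = 87
  Shipping 164, fixed 209 → total 373.
  Any other capacity-feasible assignment to {Site 1, Site 2} ships for at least 164.
Compare {Site 2, Site 3}: its best feasible assignment gives total 393.
Compare {Site 1, Site 2, Site 3}: its best feasible assignment gives total 485.
Every other set of open sites that can feasibly serve all demand totals ≥ 393 even under its best assignment. Minimum: 373.

373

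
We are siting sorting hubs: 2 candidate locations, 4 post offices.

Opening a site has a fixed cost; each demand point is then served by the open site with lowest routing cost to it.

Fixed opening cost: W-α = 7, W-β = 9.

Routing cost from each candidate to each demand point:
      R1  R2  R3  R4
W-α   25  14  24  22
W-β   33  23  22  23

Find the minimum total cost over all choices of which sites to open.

92

Open {W-α}: assign each demand point to its cheapest open site.
  R1→W-α 25, R2→W-α 14, R3→W-α 24, R4→W-α 22
  routing cost 85, fixed 7 → total 92.
Compare {W-α, W-β}: routing cost 83 + fixed 16 = 99.
Compare {W-β}: routing cost 101 + fixed 9 = 110.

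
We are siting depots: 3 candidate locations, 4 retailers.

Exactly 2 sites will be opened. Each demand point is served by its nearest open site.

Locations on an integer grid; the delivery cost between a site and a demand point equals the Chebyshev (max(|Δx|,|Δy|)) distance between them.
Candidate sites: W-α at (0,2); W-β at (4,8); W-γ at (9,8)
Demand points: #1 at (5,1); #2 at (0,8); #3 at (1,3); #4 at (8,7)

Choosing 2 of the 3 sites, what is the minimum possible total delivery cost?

13

Open {W-α, W-γ}.
  #1→W-α 5, #2→W-α 6, #3→W-α 1, #4→W-γ 1  ⇒ total 13.
Compare {W-α, W-β}: total 14.
Compare {W-β, W-γ}: total 17.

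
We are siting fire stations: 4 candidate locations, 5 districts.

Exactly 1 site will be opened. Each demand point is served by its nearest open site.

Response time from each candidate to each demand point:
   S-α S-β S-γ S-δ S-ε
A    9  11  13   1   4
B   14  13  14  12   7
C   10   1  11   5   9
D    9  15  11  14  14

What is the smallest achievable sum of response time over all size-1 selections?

Open {C}.
  S-α→C 10, S-β→C 1, S-γ→C 11, S-δ→C 5, S-ε→C 9  ⇒ total 36.
Compare {A}: total 38.
Compare {B}: total 60.
No size-1 selection does better; minimum is 36.

36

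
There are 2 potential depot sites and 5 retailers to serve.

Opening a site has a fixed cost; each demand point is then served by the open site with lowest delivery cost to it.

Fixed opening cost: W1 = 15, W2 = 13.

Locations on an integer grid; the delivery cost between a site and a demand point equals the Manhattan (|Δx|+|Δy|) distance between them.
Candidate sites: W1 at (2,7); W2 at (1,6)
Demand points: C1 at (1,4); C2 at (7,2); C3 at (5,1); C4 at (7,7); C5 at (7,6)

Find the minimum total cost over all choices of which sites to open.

47

Open {W2}: assign each demand point to its cheapest open site.
  C1→W2 2, C2→W2 10, C3→W2 9, C4→W2 7, C5→W2 6
  delivery cost 34, fixed 13 → total 47.
Compare {W1}: delivery cost 34 + fixed 15 = 49.
Compare {W1, W2}: delivery cost 32 + fixed 28 = 60.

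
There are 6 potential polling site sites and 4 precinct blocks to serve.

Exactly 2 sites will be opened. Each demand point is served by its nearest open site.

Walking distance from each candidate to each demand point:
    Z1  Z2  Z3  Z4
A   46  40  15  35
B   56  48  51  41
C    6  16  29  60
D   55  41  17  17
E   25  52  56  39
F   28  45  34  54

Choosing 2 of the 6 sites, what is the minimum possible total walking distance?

56

Open {C, D}.
  Z1→C 6, Z2→C 16, Z3→D 17, Z4→D 17  ⇒ total 56.
Compare {A, C}: total 72.
Compare {C, E}: total 90.
No size-2 selection does better; minimum is 56.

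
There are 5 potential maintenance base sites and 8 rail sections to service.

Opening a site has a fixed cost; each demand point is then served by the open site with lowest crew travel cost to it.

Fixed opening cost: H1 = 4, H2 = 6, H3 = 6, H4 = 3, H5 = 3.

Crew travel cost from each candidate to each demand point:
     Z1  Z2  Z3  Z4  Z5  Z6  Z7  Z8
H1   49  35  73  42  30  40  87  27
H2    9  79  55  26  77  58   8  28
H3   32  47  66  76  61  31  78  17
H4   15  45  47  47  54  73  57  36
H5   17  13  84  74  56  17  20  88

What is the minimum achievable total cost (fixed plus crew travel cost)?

189

Open {H1, H2, H3, H4, H5}: assign each demand point to its cheapest open site.
  Z1→H2 9, Z2→H5 13, Z3→H4 47, Z4→H2 26, Z5→H1 30, Z6→H5 17, Z7→H2 8, Z8→H3 17
  crew travel cost 167, fixed 22 → total 189.
Compare {H1, H2, H4, H5}: crew travel cost 177 + fixed 16 = 193.
Compare {H1, H2, H3, H5}: crew travel cost 175 + fixed 19 = 194.
Compare {H1, H2, H5}: crew travel cost 185 + fixed 13 = 198.
All other subsets cost ≥ 193. Minimum total cost: 189.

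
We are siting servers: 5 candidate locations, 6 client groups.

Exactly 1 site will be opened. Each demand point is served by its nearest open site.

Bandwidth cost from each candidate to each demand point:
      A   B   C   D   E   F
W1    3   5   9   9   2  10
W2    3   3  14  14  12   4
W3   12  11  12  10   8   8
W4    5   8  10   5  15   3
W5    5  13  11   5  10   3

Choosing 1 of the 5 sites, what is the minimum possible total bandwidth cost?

Open {W1}.
  A→W1 3, B→W1 5, C→W1 9, D→W1 9, E→W1 2, F→W1 10  ⇒ total 38.
Compare {W4}: total 46.
Compare {W5}: total 47.
No size-1 selection does better; minimum is 38.

38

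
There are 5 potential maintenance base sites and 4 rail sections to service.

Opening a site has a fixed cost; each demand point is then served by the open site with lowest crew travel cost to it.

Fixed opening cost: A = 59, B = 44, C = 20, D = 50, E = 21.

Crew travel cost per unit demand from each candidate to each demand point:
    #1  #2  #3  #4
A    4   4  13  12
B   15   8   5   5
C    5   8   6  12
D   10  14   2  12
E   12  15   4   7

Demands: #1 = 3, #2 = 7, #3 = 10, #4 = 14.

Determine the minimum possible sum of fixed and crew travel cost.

Open {C, E}: assign each demand point to its cheapest open site.
  #1→C 3×5=15, #2→C 7×8=56, #3→E 10×4=40, #4→E 14×7=98
  crew travel cost 209, fixed 41 → total 250.
Compare {B, C}: crew travel cost 191 + fixed 64 = 255.
Compare {A, E}: crew travel cost 178 + fixed 80 = 258.
Compare {A, B}: crew travel cost 160 + fixed 103 = 263.
All other subsets cost ≥ 255. Minimum total cost: 250.

250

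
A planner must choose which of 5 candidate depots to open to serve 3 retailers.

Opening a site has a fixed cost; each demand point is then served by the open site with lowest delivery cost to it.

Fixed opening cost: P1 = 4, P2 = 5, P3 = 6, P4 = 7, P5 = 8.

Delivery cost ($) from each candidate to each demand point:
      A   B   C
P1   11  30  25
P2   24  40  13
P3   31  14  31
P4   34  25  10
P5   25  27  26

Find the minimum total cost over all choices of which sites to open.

Open {P1, P3, P4}: assign each demand point to its cheapest open site.
  A→P1 11, B→P3 14, C→P4 10
  delivery cost 35, fixed 17 → total 52.
Compare {P1, P2, P3}: delivery cost 38 + fixed 15 = 53.
Compare {P1, P4}: delivery cost 46 + fixed 11 = 57.
Compare {P1, P2, P3, P4}: delivery cost 35 + fixed 22 = 57.
All other subsets cost ≥ 53. Minimum total cost: 52.

52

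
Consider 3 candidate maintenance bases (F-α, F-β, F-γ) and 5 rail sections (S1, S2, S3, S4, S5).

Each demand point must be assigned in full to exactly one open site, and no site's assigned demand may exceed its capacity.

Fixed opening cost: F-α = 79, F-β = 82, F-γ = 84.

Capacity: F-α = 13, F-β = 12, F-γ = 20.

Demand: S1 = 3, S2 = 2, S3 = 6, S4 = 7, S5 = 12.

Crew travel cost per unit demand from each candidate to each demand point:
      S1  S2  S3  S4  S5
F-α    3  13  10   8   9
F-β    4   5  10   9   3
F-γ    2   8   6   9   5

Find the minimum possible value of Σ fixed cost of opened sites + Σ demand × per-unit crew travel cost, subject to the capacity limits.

Open {F-β, F-γ}; cheapest assignment that respects the capacities:
  F-β (cap 12, load 12): S5 — cost 12×3 = 36
  F-γ (cap 20, load 18): S1, S2, S3, S4 — cost 3×2 + 2×8 + 6×6 + 7×9 = 121
  Shipping 157, fixed 166 → total 323.
  Any other capacity-feasible assignment to {F-β, F-γ} ships for at least 157.
Compare {F-α, F-γ}: its best feasible assignment gives total 340.
Compare {F-α, F-β, F-γ}: its best feasible assignment gives total 395.
Every other set of open sites that can feasibly serve all demand totals ≥ 340 even under its best assignment. Minimum: 323.

323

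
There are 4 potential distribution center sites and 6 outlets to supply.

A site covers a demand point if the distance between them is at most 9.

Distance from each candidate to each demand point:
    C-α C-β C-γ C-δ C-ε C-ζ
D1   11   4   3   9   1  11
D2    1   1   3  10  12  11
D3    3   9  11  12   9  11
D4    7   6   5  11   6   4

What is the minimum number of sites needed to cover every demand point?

2

Coverage sets (demand points within 9 of each site):
  D1: {C-β, C-γ, C-δ, C-ε}
  D2: {C-α, C-β, C-γ}
  D3: {C-α, C-β, C-ε}
  D4: {C-α, C-β, C-γ, C-ε, C-ζ}
No single site covers all 6 demand points.
But {D1, D4} covers everything, so the minimum is 2.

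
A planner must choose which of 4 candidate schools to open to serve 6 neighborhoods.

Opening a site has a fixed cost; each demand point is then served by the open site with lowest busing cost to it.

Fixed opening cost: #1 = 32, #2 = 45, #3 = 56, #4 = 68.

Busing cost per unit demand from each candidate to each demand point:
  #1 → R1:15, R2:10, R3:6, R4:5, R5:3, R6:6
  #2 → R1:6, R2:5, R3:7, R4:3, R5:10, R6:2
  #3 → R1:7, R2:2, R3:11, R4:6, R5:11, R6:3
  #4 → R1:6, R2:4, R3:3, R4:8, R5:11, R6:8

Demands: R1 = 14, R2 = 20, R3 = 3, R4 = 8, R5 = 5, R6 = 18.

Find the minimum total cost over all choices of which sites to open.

350

Open {#1, #2, #3}: assign each demand point to its cheapest open site.
  R1→#2 14×6=84, R2→#3 20×2=40, R3→#1 3×6=18, R4→#2 8×3=24, R5→#1 5×3=15, R6→#2 18×2=36
  busing cost 217, fixed 133 → total 350.
Compare {#1, #3}: busing cost 265 + fixed 88 = 353.
Compare {#1, #2}: busing cost 277 + fixed 77 = 354.
Compare {#2, #3}: busing cost 255 + fixed 101 = 356.
All other subsets cost ≥ 353. Minimum total cost: 350.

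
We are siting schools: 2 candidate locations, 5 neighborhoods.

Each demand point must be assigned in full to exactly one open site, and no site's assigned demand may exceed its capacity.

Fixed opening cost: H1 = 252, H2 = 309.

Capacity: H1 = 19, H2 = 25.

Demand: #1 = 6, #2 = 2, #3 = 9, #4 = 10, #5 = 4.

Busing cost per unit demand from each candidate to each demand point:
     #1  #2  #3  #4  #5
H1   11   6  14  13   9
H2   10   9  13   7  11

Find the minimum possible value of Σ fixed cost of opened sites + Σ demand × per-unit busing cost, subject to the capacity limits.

856

Open {H1, H2}; cheapest assignment that respects the capacities:
  H1 (cap 19, load 6): #2, #5 — cost 2×6 + 4×9 = 48
  H2 (cap 25, load 25): #1, #3, #4 — cost 6×10 + 9×13 + 10×7 = 247
  Shipping 295, fixed 561 → total 856.
  Any other capacity-feasible assignment to {H1, H2} ships for at least 295.
Total demand is 31 and no other set of sites has combined capacity ≥ 31, so {H1, H2} is the only feasible choice of open sites. Minimum: 856.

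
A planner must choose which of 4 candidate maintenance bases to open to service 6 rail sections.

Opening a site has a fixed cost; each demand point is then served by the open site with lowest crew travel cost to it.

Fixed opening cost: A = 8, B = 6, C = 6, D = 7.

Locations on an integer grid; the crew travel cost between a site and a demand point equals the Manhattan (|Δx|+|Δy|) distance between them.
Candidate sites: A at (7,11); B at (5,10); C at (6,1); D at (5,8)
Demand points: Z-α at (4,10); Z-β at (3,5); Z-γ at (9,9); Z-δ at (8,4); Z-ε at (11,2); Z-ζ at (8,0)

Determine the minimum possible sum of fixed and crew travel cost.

39

Open {B, C}: assign each demand point to its cheapest open site.
  Z-α→B 1, Z-β→B 7, Z-γ→B 5, Z-δ→C 5, Z-ε→C 6, Z-ζ→C 3
  crew travel cost 27, fixed 12 → total 39.
Compare {C, D}: crew travel cost 27 + fixed 13 = 40.
Compare {A, C}: crew travel cost 29 + fixed 14 = 43.
Compare {B, C, D}: crew travel cost 25 + fixed 19 = 44.
All other subsets cost ≥ 40. Minimum total cost: 39.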